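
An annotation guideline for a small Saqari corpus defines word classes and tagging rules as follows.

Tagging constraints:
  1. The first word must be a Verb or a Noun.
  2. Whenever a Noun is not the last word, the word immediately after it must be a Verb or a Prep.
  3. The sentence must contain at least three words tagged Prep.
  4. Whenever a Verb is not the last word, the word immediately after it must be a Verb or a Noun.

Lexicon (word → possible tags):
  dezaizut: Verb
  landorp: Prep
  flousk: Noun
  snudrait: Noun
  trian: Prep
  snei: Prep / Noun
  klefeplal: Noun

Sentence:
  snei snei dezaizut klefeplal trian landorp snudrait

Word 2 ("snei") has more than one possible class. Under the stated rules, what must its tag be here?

Prep

Candidates per position — 1:snei {Prep,Noun}; 2:snei {Prep,Noun}; 3:dezaizut {Verb}; 4:klefeplal {Noun}; 5:trian {Prep}; 6:landorp {Prep}; 7:snudrait {Noun}.
Position 1: Prep is ruled out by rule 1; that leaves Noun.
Position 2: Noun is ruled out by rule 2; that leaves Prep.
So the tagging must be: Noun Prep Verb Noun Prep Prep Noun.
Verifying each rule — rule 1 ✓; rule 2 ✓; rule 3 ✓; rule 4 ✓.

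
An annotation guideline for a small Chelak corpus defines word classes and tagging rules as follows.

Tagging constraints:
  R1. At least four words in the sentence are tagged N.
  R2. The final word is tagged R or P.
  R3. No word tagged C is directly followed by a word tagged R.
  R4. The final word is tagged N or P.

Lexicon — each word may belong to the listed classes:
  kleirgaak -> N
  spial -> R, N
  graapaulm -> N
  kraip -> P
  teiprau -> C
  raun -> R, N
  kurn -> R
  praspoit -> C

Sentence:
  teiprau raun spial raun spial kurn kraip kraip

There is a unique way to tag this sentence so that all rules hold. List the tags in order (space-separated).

C N N N N R P P

Candidates per position — 1:teiprau {C}; 2:raun {R,N}; 3:spial {R,N}; 4:raun {R,N}; 5:spial {R,N}; 6:kurn {R}; 7:kraip {P}; 8:kraip {P}.
Word 2 cannot be R — rule 1 would then fail for every completion. It is N.
Word 3 cannot be R — rule 1 would then fail for every completion. It is N.
Word 4 cannot be R — rule 1 would then fail for every completion. It is N.
Word 5 cannot be R — rule 1 would then fail for every completion. It is N.
The unique satisfying tagging is: C N N N N R P P.
Rule-by-rule: rule 1 ok; rule 2 ok; rule 3 ok; rule 4 ok.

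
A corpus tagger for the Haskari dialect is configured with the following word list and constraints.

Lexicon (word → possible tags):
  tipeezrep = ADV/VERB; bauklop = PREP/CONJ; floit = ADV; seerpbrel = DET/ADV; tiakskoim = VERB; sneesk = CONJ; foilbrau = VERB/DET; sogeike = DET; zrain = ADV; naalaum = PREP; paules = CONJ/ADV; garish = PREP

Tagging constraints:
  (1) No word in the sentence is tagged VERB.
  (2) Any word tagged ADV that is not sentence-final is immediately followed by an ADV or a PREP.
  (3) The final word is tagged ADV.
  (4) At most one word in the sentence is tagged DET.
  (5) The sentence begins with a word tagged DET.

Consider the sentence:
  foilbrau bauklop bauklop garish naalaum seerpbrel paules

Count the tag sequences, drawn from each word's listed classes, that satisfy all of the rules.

Candidates per position — 1:foilbrau {VERB,DET}; 2:bauklop {PREP,CONJ}; 3:bauklop {PREP,CONJ}; 4:garish {PREP}; 5:naalaum {PREP}; 6:seerpbrel {DET,ADV}; 7:paules {CONJ,ADV}.
There are 32 candidate sequences in total.
The sequences that satisfy every rule: DET PREP PREP PREP PREP ADV ADV; DET PREP CONJ PREP PREP ADV ADV; DET CONJ PREP PREP PREP ADV ADV; DET CONJ CONJ PREP PREP ADV ADV.
Count = 4.

4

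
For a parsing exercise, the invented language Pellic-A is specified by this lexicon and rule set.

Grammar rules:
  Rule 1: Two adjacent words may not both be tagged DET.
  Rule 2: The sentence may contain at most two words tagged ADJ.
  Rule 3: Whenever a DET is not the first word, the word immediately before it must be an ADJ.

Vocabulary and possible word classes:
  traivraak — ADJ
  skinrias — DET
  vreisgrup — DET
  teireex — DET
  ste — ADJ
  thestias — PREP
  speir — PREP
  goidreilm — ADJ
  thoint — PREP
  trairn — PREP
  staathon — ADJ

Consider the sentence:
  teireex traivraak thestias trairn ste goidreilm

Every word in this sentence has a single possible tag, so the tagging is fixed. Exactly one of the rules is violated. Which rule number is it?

2

Fixed tagging: DET ADJ PREP PREP ADJ ADJ.
Checking each rule: R1 ok, R2 fails, R3 ok.
Only rule 2 fails.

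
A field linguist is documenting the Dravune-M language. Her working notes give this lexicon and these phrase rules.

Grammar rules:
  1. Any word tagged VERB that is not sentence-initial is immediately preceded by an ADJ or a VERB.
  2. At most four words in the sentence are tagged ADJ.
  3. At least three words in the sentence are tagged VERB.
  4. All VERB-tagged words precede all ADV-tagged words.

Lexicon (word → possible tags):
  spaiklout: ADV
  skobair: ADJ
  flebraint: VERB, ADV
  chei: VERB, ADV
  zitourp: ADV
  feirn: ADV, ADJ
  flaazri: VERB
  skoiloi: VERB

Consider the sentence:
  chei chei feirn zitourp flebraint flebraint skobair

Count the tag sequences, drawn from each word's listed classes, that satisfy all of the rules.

0

Candidates per position — 1:chei {VERB,ADV}; 2:chei {VERB,ADV}; 3:feirn {ADV,ADJ}; 4:zitourp {ADV}; 5:flebraint {VERB,ADV}; 6:flebraint {VERB,ADV}; 7:skobair {ADJ}.
There are 32 candidate sequences in total.
Every candidate sequence violates at least one rule; no consistent tagging exists.
Count = 0.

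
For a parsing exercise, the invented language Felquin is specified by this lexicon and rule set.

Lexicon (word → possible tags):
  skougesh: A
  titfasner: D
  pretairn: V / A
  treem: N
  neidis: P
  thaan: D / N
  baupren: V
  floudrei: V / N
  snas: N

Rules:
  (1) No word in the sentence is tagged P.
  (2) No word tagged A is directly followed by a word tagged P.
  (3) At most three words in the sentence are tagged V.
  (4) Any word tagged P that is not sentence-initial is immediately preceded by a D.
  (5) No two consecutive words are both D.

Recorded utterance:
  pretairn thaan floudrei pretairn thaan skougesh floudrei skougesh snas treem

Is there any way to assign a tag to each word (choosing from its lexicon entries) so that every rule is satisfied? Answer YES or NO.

Candidates per position — 1:pretairn {V,A}; 2:thaan {D,N}; 3:floudrei {V,N}; 4:pretairn {V,A}; 5:thaan {D,N}; 6:skougesh {A}; 7:floudrei {V,N}; 8:skougesh {A}; 9:snas {N}; 10:treem {N}.
One satisfying assignment: A D V V N A V A N N.
Check: rule 1 holds; rule 2 holds; rule 3 holds; rule 4 holds; rule 5 holds.

YES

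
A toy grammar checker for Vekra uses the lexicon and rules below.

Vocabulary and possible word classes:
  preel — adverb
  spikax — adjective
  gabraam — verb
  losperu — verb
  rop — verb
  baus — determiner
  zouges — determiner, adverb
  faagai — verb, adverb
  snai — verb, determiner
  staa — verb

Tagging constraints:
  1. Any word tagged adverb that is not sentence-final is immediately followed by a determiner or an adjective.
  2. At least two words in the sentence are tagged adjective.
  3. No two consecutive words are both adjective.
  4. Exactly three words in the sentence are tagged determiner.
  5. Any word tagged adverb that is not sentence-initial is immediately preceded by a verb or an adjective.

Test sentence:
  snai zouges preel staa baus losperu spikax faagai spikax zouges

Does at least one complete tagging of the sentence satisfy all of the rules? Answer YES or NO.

NO

Candidates per position — 1:snai {verb,determiner}; 2:zouges {determiner,adverb}; 3:preel {adverb}; 4:staa {verb}; 5:baus {determiner}; 6:losperu {verb}; 7:spikax {adjective}; 8:faagai {verb,adverb}; 9:spikax {adjective}; 10:zouges {determiner,adverb}.
Rule 1 cannot be satisfied by any choice of tags from the lexicon.
So there is no consistent tagging.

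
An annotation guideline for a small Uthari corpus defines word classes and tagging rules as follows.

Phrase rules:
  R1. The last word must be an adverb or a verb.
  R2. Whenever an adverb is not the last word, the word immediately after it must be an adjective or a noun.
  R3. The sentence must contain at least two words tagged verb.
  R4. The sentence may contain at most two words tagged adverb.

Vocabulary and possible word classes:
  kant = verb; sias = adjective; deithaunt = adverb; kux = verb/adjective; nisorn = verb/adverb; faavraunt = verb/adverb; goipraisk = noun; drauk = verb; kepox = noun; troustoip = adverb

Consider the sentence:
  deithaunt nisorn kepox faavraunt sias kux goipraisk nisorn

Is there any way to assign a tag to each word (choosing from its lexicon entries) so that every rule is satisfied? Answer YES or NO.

NO

Candidates per position — 1:deithaunt {adverb}; 2:nisorn {verb,adverb}; 3:kepox {noun}; 4:faavraunt {verb,adverb}; 5:sias {adjective}; 6:kux {verb,adjective}; 7:goipraisk {noun}; 8:nisorn {verb,adverb}.
Rule 2 cannot be satisfied by any choice of tags from the lexicon.
So there is no consistent tagging.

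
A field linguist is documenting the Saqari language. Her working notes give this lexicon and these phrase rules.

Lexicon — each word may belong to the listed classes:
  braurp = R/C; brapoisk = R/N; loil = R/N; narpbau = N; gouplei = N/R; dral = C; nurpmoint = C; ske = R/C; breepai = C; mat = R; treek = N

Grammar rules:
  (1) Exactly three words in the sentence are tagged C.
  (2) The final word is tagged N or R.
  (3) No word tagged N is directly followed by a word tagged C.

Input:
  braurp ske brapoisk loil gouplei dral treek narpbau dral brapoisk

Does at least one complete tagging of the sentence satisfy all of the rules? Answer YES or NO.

NO

Candidates per position — 1:braurp {R,C}; 2:ske {R,C}; 3:brapoisk {R,N}; 4:loil {R,N}; 5:gouplei {N,R}; 6:dral {C}; 7:treek {N}; 8:narpbau {N}; 9:dral {C}; 10:brapoisk {R,N}.
Rule 3 cannot be satisfied by any choice of tags from the lexicon.
So there is no consistent tagging.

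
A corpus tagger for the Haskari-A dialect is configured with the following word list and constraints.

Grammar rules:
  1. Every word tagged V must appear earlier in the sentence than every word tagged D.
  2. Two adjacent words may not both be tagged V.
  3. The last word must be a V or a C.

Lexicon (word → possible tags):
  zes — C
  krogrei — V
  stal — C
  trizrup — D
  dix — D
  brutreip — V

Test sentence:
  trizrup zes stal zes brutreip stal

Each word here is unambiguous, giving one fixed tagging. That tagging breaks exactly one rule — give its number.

Fixed tagging: D C C C V C.
Applying the rules: R1 fails, R2 ok, R3 ok.
Only rule 1 fails.

1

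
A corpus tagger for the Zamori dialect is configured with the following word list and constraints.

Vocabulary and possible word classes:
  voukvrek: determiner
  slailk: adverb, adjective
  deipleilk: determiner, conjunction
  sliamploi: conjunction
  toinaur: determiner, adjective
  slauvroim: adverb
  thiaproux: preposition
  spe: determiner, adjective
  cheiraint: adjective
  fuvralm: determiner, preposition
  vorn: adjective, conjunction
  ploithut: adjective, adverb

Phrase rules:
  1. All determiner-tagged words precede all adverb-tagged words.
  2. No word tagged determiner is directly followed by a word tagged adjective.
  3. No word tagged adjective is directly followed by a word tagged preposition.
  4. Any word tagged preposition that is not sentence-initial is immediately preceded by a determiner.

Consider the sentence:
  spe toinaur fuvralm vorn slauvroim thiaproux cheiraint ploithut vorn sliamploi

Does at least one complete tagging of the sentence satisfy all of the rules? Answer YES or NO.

Candidates per position — 1:spe {determiner,adjective}; 2:toinaur {determiner,adjective}; 3:fuvralm {determiner,preposition}; 4:vorn {adjective,conjunction}; 5:slauvroim {adverb}; 6:thiaproux {preposition}; 7:cheiraint {adjective}; 8:ploithut {adjective,adverb}; 9:vorn {adjective,conjunction}; 10:sliamploi {conjunction}.
Rule 4 cannot be satisfied by any choice of tags from the lexicon.
So there is no consistent tagging.

NO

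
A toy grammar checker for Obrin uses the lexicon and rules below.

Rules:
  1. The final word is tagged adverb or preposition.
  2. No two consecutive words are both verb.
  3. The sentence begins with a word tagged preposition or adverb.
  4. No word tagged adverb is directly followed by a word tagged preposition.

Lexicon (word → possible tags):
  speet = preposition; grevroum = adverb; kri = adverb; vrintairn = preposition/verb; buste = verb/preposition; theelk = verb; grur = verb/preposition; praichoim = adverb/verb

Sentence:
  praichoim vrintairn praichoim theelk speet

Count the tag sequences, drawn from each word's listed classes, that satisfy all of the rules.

Candidates per position — 1:praichoim {adverb,verb}; 2:vrintairn {preposition,verb}; 3:praichoim {adverb,verb}; 4:theelk {verb}; 5:speet {preposition}.
There are 8 candidate sequences in total.
The sequences that satisfy every rule: adverb verb adverb verb preposition.
Count = 1.

1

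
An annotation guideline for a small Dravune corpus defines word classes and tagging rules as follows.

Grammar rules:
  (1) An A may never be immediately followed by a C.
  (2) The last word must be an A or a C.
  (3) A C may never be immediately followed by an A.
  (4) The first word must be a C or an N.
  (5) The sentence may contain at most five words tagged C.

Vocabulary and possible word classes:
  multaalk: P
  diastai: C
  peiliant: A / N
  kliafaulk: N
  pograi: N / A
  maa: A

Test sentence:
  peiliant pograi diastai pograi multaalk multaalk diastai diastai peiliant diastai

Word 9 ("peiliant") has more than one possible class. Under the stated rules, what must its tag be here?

Candidates per position — 1:peiliant {A,N}; 2:pograi {N,A}; 3:diastai {C}; 4:pograi {N,A}; 5:multaalk {P}; 6:multaalk {P}; 7:diastai {C}; 8:diastai {C}; 9:peiliant {A,N}; 10:diastai {C}.
Position 1: tagging it A would leave rule 4 unsatisfiable, so it must be N.
Position 2: tagging it A would leave rule 1 unsatisfiable, so it must be N.
Position 4: tagging it A would leave rule 3 unsatisfiable, so it must be N.
Position 9: tagging it A would leave rule 1 unsatisfiable, so it must be N.
So the tagging must be: N N C N P P C C N C.
Checking: rule 1 ok; rule 2 ok; rule 3 ok; rule 4 ok; rule 5 ok.

N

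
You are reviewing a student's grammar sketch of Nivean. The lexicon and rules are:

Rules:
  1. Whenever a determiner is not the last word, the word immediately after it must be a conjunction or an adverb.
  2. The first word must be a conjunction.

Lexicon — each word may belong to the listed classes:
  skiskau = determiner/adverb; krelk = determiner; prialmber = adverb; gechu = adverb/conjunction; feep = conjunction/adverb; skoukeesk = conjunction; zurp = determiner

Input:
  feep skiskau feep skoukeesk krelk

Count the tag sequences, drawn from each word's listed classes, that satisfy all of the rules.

Candidates per position — 1:feep {conjunction,adverb}; 2:skiskau {determiner,adverb}; 3:feep {conjunction,adverb}; 4:skoukeesk {conjunction}; 5:krelk {determiner}.
There are 8 candidate sequences in total.
The sequences that satisfy every rule: conjunction determiner conjunction conjunction determiner; conjunction determiner adverb conjunction determiner; conjunction adverb conjunction conjunction determiner; conjunction adverb adverb conjunction determiner.
Count = 4.

4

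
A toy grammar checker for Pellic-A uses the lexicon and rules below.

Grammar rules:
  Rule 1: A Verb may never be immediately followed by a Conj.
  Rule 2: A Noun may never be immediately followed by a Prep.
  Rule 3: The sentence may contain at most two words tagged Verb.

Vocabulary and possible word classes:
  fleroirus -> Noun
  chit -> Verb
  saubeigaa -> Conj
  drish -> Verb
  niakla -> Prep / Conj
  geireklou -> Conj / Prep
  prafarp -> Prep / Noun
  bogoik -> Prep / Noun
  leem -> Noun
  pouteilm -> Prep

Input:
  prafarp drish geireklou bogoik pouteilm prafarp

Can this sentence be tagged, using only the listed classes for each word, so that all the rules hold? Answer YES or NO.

YES

Candidates per position — 1:prafarp {Prep,Noun}; 2:drish {Verb}; 3:geireklou {Conj,Prep}; 4:bogoik {Prep,Noun}; 5:pouteilm {Prep}; 6:prafarp {Prep,Noun}.
One satisfying assignment: Noun Verb Prep Prep Prep Prep.
Check: rule 1 ok; rule 2 ok; rule 3 ok.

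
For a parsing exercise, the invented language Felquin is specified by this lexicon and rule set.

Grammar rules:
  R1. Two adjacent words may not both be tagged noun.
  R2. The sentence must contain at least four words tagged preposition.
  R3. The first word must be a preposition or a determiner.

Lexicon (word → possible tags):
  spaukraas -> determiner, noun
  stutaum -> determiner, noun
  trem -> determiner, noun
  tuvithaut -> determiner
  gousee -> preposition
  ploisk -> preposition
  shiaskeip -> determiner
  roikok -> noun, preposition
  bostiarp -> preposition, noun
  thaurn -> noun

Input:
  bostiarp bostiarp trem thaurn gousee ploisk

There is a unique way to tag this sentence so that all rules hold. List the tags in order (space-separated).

Candidates per position — 1:bostiarp {preposition,noun}; 2:bostiarp {preposition,noun}; 3:trem {determiner,noun}; 4:thaurn {noun}; 5:gousee {preposition}; 6:ploisk {preposition}.
At position 1, choosing noun makes rule 2 impossible to satisfy; hence preposition.
At position 2, choosing noun makes rule 2 impossible to satisfy; hence preposition.
At position 3, choosing noun makes rule 1 impossible to satisfy; hence determiner.
The only consistent sequence is: preposition preposition determiner noun preposition preposition.
Rule-by-rule: rule 1 ✓; rule 2 ✓; rule 3 ✓.

preposition preposition determiner noun preposition preposition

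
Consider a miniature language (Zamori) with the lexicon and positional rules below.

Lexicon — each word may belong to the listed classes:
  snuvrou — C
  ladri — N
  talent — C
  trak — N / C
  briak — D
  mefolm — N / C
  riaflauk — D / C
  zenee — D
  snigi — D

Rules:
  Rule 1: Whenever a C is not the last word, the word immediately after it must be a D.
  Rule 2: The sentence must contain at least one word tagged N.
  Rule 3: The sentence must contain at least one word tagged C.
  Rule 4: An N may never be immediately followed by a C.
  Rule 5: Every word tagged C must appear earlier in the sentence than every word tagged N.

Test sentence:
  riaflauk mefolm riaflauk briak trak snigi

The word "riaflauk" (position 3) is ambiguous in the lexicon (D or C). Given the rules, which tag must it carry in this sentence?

D

Candidates per position — 1:riaflauk {D,C}; 2:mefolm {N,C}; 3:riaflauk {D,C}; 4:briak {D}; 5:trak {N,C}; 6:snigi {D}.
At position 1, choosing C makes rule 1 impossible to satisfy; hence D.
Position 3: the remaining choice is settled jointly with positions 2, 5 — only D at position 3 is part of a tagging that satisfies every rule.
The unique satisfying tagging is: D C D D N D.
Check: rule 1 satisfied; rule 2 satisfied; rule 3 satisfied; rule 4 satisfied; rule 5 satisfied.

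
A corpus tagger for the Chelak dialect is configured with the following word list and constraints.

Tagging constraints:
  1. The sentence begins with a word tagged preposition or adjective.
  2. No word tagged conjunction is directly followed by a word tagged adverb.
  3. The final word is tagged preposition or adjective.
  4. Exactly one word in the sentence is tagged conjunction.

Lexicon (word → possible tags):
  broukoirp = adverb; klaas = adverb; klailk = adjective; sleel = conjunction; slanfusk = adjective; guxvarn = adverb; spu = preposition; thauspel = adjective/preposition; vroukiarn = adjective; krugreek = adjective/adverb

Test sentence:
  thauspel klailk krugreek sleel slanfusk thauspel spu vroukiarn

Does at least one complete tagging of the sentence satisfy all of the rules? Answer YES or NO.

YES

Candidates per position — 1:thauspel {adjective,preposition}; 2:klailk {adjective}; 3:krugreek {adjective,adverb}; 4:sleel {conjunction}; 5:slanfusk {adjective}; 6:thauspel {adjective,preposition}; 7:spu {preposition}; 8:vroukiarn {adjective}.
One satisfying assignment: preposition adjective adjective conjunction adjective preposition preposition adjective.
Checking: rule 1 ✓; rule 2 ✓; rule 3 ✓; rule 4 ✓.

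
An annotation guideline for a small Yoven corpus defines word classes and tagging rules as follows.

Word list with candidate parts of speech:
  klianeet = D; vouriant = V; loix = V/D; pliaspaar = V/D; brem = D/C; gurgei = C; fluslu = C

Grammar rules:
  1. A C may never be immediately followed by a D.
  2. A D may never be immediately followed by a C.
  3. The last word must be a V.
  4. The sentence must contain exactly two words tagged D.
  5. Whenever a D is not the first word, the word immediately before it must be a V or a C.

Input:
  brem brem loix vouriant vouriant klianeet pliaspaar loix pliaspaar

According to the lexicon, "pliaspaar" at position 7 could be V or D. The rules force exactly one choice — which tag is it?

V

Candidates per position — 1:brem {D,C}; 2:brem {D,C}; 3:loix {V,D}; 4:vouriant {V}; 5:vouriant {V}; 6:klianeet {D}; 7:pliaspaar {V,D}; 8:loix {V,D}; 9:pliaspaar {V,D}.
At position 7, choosing D makes rule 5 impossible to satisfy; hence V.
At position 9, choosing D makes rule 3 impossible to satisfy; hence V.
The remaining ambiguous positions (1, 2, 3, 8) are resolved jointly — only one combination satisfies every rule.
The unique satisfying tagging is: C C V V V D V D V.
Rule-by-rule: rule 1 holds; rule 2 holds; rule 3 holds; rule 4 holds; rule 5 holds.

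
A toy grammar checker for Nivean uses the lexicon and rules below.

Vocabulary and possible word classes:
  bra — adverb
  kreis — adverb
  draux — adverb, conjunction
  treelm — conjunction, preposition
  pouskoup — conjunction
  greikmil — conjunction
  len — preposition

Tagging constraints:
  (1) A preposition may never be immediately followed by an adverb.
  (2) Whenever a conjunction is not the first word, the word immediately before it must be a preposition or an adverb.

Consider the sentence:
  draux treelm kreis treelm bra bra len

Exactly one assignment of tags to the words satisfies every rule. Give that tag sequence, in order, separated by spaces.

Candidates per position — 1:draux {adverb,conjunction}; 2:treelm {conjunction,preposition}; 3:kreis {adverb}; 4:treelm {conjunction,preposition}; 5:bra {adverb}; 6:bra {adverb}; 7:len {preposition}.
If word 2 were preposition, no tagging could satisfy rule 1; so word 2 is conjunction.
If word 4 were preposition, no tagging could satisfy rule 1; so word 4 is conjunction.
If word 1 were conjunction, no tagging could satisfy rule 2; so word 1 is adverb.
The only consistent sequence is: adverb conjunction adverb conjunction adverb adverb preposition.
Rule-by-rule: rule 1 ✓; rule 2 ✓.

adverb conjunction adverb conjunction adverb adverb preposition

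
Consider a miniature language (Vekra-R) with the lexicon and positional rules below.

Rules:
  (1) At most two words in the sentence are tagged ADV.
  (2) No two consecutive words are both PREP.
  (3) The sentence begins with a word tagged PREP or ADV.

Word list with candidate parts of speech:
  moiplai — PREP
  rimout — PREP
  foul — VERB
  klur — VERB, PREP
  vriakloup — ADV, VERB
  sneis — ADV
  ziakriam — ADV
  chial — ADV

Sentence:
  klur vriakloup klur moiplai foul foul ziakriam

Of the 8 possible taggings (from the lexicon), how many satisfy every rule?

2

Candidates per position — 1:klur {VERB,PREP}; 2:vriakloup {ADV,VERB}; 3:klur {VERB,PREP}; 4:moiplai {PREP}; 5:foul {VERB}; 6:foul {VERB}; 7:ziakriam {ADV}.
There are 8 candidate sequences in total.
The sequences that satisfy every rule: PREP ADV VERB PREP VERB VERB ADV; PREP VERB VERB PREP VERB VERB ADV.
Count = 2.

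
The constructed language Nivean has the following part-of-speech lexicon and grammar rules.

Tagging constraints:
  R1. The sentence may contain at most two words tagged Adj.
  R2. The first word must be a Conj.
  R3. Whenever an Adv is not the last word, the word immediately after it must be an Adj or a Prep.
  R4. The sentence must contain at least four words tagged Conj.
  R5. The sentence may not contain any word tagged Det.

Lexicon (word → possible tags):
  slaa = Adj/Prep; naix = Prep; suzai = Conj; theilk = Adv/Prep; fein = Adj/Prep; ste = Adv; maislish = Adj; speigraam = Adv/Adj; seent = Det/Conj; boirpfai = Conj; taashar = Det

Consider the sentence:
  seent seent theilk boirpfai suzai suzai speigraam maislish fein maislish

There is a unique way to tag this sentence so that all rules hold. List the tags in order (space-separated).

Candidates per position — 1:seent {Det,Conj}; 2:seent {Det,Conj}; 3:theilk {Adv,Prep}; 4:boirpfai {Conj}; 5:suzai {Conj}; 6:suzai {Conj}; 7:speigraam {Adv,Adj}; 8:maislish {Adj}; 9:fein {Adj,Prep}; 10:maislish {Adj}.
Position 1: tagging it Det would leave rule 2 unsatisfiable, so it must be Conj.
Position 2: tagging it Det would leave rule 5 unsatisfiable, so it must be Conj.
Position 3: tagging it Adv would leave rule 3 unsatisfiable, so it must be Prep.
Position 7: tagging it Adj would leave rule 1 unsatisfiable, so it must be Adv.
Position 9: tagging it Adj would leave rule 1 unsatisfiable, so it must be Prep.
The only consistent sequence is: Conj Conj Prep Conj Conj Conj Adv Adj Prep Adj.
Check: rule 1 holds; rule 2 holds; rule 3 holds; rule 4 holds; rule 5 holds.

Conj Conj Prep Conj Conj Conj Adv Adj Prep Adj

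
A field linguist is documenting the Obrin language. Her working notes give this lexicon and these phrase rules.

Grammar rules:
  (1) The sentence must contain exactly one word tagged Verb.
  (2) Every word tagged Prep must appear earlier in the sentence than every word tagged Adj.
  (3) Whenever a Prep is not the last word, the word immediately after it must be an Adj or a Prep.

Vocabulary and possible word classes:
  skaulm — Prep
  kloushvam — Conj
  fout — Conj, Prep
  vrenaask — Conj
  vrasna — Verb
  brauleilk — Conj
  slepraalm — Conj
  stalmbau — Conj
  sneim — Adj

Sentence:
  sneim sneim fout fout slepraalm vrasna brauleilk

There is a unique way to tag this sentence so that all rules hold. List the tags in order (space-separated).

Candidates per position — 1:sneim {Adj}; 2:sneim {Adj}; 3:fout {Conj,Prep}; 4:fout {Conj,Prep}; 5:slepraalm {Conj}; 6:vrasna {Verb}; 7:brauleilk {Conj}.
Position 3: tagging it Prep would leave rule 2 unsatisfiable, so it must be Conj.
Position 4: tagging it Prep would leave rule 2 unsatisfiable, so it must be Conj.
That leaves exactly one tagging: Adj Adj Conj Conj Conj Verb Conj.
Rule-by-rule: rule 1 ok; rule 2 ok; rule 3 ok.

Adj Adj Conj Conj Conj Verb Conj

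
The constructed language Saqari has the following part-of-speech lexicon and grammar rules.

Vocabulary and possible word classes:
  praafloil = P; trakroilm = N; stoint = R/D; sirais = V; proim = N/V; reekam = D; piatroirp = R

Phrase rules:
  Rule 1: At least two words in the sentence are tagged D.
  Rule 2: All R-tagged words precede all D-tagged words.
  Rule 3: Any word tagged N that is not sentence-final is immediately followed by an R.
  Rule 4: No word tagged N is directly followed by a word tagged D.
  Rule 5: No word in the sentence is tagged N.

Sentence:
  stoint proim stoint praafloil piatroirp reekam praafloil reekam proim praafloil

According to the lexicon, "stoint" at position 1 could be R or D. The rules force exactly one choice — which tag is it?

R

Candidates per position — 1:stoint {R,D}; 2:proim {N,V}; 3:stoint {R,D}; 4:praafloil {P}; 5:piatroirp {R}; 6:reekam {D}; 7:praafloil {P}; 8:reekam {D}; 9:proim {N,V}; 10:praafloil {P}.
Position 1: tagging it D would leave rule 2 unsatisfiable, so it must be R.
Position 2: tagging it N would leave rule 5 unsatisfiable, so it must be V.
Position 3: tagging it D would leave rule 2 unsatisfiable, so it must be R.
Position 9: tagging it N would leave rule 3 unsatisfiable, so it must be V.
The unique satisfying tagging is: R V R P R D P D V P.
Verifying each rule — rule 1 holds; rule 2 holds; rule 3 holds; rule 4 holds; rule 5 holds.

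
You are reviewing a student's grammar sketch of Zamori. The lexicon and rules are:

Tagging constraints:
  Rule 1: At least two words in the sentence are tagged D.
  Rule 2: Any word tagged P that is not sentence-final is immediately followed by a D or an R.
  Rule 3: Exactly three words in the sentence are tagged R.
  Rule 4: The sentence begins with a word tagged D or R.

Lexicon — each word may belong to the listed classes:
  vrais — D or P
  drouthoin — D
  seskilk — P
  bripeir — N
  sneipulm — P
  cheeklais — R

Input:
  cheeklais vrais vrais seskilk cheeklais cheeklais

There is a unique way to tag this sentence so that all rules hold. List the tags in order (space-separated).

Candidates per position — 1:cheeklais {R}; 2:vrais {D,P}; 3:vrais {D,P}; 4:seskilk {P}; 5:cheeklais {R}; 6:cheeklais {R}.
Word 2 cannot be P — rule 1 would then fail for every completion. It is D.
Word 3 cannot be P — rule 1 would then fail for every completion. It is D.
The unique satisfying tagging is: R D D P R R.
Rule-by-rule: rule 1 ok; rule 2 ok; rule 3 ok; rule 4 ok.

R D D P R R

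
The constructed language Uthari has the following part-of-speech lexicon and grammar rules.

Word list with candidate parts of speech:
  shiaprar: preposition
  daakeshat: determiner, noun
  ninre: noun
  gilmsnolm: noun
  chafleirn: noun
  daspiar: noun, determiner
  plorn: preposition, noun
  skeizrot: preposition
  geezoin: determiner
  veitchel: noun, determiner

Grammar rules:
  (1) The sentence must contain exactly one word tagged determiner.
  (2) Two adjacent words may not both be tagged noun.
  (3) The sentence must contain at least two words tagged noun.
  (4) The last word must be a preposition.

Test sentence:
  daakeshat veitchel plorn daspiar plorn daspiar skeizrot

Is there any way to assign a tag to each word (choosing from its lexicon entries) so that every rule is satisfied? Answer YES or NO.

YES

Candidates per position — 1:daakeshat {determiner,noun}; 2:veitchel {noun,determiner}; 3:plorn {preposition,noun}; 4:daspiar {noun,determiner}; 5:plorn {preposition,noun}; 6:daspiar {noun,determiner}; 7:skeizrot {preposition}.
One satisfying assignment: determiner noun preposition noun preposition noun preposition.
Verifying each rule — rule 1 ✓; rule 2 ✓; rule 3 ✓; rule 4 ✓.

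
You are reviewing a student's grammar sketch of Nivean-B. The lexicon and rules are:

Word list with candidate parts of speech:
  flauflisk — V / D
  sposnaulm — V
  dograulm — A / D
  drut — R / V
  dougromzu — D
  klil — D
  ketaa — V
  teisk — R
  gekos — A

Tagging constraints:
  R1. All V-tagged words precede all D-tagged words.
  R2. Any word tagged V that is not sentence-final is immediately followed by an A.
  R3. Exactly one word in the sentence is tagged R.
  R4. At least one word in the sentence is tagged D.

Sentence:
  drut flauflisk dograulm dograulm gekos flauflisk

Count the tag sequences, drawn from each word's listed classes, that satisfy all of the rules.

Candidates per position — 1:drut {R,V}; 2:flauflisk {V,D}; 3:dograulm {A,D}; 4:dograulm {A,D}; 5:gekos {A}; 6:flauflisk {V,D}.
There are 32 candidate sequences in total.
Checking each against the rules leaves 6 sequences.
Count = 6.

6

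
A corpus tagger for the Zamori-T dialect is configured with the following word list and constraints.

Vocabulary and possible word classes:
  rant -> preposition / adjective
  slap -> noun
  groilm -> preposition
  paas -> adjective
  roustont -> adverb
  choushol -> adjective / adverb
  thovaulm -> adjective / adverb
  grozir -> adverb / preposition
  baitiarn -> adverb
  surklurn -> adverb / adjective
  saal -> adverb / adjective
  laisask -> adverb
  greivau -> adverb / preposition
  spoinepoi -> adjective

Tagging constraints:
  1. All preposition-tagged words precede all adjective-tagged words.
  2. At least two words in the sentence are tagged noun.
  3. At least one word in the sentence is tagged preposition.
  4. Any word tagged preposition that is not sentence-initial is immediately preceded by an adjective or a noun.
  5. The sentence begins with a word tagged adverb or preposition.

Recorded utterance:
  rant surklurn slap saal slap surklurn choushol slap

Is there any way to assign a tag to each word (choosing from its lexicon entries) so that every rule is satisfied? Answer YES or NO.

YES

Candidates per position — 1:rant {preposition,adjective}; 2:surklurn {adverb,adjective}; 3:slap {noun}; 4:saal {adverb,adjective}; 5:slap {noun}; 6:surklurn {adverb,adjective}; 7:choushol {adjective,adverb}; 8:slap {noun}.
One satisfying assignment: preposition adverb noun adverb noun adverb adverb noun.
Rule-by-rule: rule 1 holds; rule 2 holds; rule 3 holds; rule 4 holds; rule 5 holds.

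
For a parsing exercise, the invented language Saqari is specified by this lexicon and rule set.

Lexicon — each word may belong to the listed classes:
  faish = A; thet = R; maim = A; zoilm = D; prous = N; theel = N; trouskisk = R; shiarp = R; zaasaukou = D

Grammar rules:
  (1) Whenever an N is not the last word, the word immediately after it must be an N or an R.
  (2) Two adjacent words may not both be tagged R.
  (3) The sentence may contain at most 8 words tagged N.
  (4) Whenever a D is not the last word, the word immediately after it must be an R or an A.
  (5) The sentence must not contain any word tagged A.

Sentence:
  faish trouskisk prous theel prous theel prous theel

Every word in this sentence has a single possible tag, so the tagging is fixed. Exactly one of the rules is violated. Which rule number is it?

5

Fixed tagging: A R N N N N N N.
Applying the rules: R1 holds, R2 holds, R3 holds, R4 holds, R5 violated.
Only rule 5 fails.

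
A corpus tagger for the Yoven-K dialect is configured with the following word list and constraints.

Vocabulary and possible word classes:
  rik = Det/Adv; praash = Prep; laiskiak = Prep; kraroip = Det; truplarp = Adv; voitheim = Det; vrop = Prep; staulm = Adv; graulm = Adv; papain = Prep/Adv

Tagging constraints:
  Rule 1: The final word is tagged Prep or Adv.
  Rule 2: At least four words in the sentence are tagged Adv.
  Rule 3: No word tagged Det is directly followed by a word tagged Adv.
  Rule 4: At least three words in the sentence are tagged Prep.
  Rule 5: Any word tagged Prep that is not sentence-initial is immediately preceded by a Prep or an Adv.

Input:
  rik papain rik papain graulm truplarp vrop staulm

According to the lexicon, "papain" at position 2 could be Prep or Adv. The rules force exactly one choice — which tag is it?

Candidates per position — 1:rik {Det,Adv}; 2:papain {Prep,Adv}; 3:rik {Det,Adv}; 4:papain {Prep,Adv}; 5:graulm {Adv}; 6:truplarp {Adv}; 7:vrop {Prep}; 8:staulm {Adv}.
Position 2: Adv is ruled out by rule 4; that leaves Prep.
Position 4: Adv is ruled out by rule 4; that leaves Prep.
Position 1: Det is ruled out by rule 5; that leaves Adv.
Position 3: Det is ruled out by rule 5; that leaves Adv.
That leaves exactly one tagging: Adv Prep Adv Prep Adv Adv Prep Adv.
Checking: rule 1 satisfied; rule 2 satisfied; rule 3 satisfied; rule 4 satisfied; rule 5 satisfied.

Prep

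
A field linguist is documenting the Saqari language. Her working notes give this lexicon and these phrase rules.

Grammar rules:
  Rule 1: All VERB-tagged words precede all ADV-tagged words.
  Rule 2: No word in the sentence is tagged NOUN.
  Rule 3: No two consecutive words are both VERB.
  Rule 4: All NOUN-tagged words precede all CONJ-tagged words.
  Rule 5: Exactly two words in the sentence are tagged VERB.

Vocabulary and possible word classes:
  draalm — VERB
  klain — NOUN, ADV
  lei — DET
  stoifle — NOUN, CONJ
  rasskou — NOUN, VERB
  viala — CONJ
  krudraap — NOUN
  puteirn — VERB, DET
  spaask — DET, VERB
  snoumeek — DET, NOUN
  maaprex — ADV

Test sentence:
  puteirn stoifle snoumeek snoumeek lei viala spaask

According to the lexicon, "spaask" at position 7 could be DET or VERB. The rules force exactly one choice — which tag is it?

VERB

Candidates per position — 1:puteirn {VERB,DET}; 2:stoifle {NOUN,CONJ}; 3:snoumeek {DET,NOUN}; 4:snoumeek {DET,NOUN}; 5:lei {DET}; 6:viala {CONJ}; 7:spaask {DET,VERB}.
Position 1: DET is ruled out by rule 5; that leaves VERB.
Position 2: NOUN is ruled out by rule 2; that leaves CONJ.
Position 3: NOUN is ruled out by rule 2; that leaves DET.
Position 4: NOUN is ruled out by rule 2; that leaves DET.
Position 7: DET is ruled out by rule 5; that leaves VERB.
That leaves exactly one tagging: VERB CONJ DET DET DET CONJ VERB.
Check: rule 1 holds; rule 2 holds; rule 3 holds; rule 4 holds; rule 5 holds.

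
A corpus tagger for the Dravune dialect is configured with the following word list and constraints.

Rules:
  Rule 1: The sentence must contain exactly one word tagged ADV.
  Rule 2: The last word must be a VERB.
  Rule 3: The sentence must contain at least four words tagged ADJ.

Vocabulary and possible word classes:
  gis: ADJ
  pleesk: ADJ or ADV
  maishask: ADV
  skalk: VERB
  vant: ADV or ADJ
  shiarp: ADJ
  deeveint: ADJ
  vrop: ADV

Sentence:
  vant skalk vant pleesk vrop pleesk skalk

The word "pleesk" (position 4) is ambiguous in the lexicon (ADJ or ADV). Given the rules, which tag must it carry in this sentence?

Candidates per position — 1:vant {ADV,ADJ}; 2:skalk {VERB}; 3:vant {ADV,ADJ}; 4:pleesk {ADJ,ADV}; 5:vrop {ADV}; 6:pleesk {ADJ,ADV}; 7:skalk {VERB}.
Position 1: ADV is ruled out by rule 1; that leaves ADJ.
Position 3: ADV is ruled out by rule 1; that leaves ADJ.
Position 4: ADV is ruled out by rule 1; that leaves ADJ.
Position 6: ADV is ruled out by rule 1; that leaves ADJ.
The only consistent sequence is: ADJ VERB ADJ ADJ ADV ADJ VERB.
Check: rule 1 ok; rule 2 ok; rule 3 ok.

ADJ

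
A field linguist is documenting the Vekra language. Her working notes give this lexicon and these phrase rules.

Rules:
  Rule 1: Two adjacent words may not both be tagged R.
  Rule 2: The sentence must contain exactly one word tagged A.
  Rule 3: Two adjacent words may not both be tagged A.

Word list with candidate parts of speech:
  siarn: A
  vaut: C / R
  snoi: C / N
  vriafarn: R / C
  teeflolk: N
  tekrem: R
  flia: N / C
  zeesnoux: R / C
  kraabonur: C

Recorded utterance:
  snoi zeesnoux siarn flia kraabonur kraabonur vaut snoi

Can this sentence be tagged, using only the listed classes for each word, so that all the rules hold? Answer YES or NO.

Candidates per position — 1:snoi {C,N}; 2:zeesnoux {R,C}; 3:siarn {A}; 4:flia {N,C}; 5:kraabonur {C}; 6:kraabonur {C}; 7:vaut {C,R}; 8:snoi {C,N}.
One satisfying assignment: C R A C C C C C.
Check: rule 1 holds; rule 2 holds; rule 3 holds.

YES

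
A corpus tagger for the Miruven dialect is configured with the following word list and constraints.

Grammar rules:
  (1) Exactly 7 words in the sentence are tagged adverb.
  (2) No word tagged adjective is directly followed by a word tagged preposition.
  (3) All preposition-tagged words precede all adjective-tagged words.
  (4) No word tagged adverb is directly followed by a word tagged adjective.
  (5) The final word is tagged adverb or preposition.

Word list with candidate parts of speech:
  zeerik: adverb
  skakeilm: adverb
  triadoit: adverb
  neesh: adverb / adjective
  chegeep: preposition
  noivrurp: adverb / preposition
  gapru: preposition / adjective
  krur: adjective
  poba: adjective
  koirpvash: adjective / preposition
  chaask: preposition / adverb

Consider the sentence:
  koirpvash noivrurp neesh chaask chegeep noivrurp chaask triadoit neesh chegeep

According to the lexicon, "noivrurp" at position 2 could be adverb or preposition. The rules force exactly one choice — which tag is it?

adverb

Candidates per position — 1:koirpvash {adjective,preposition}; 2:noivrurp {adverb,preposition}; 3:neesh {adverb,adjective}; 4:chaask {preposition,adverb}; 5:chegeep {preposition}; 6:noivrurp {adverb,preposition}; 7:chaask {preposition,adverb}; 8:triadoit {adverb}; 9:neesh {adverb,adjective}; 10:chegeep {preposition}.
Word 1 cannot be adjective — rule 3 would then fail for every completion. It is preposition.
Word 2 cannot be preposition — rule 1 would then fail for every completion. It is adverb.
Word 3 cannot be adjective — rule 1 would then fail for every completion. It is adverb.
Word 4 cannot be preposition — rule 1 would then fail for every completion. It is adverb.
Word 6 cannot be preposition — rule 1 would then fail for every completion. It is adverb.
Word 7 cannot be preposition — rule 1 would then fail for every completion. It is adverb.
Word 9 cannot be adjective — rule 1 would then fail for every completion. It is adverb.
So the tagging must be: preposition adverb adverb adverb preposition adverb adverb adverb adverb preposition.
Rule-by-rule: rule 1 holds; rule 2 holds; rule 3 holds; rule 4 holds; rule 5 holds.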